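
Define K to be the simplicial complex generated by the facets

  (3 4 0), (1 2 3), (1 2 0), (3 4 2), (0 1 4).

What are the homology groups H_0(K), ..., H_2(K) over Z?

H_0 ≅ Z,  H_1 ≅ Z,  H_2 = 0.

We work with the vertex ordering 0 < 1 < 2 < 3 < 4. The simplices of K, each written with vertices in increasing order, are:

  0-simplices (5): [0], [1], [2], [3], [4]
  1-simplices (10): [0,1], [0,2], [0,3], [0,4], [1,2], [1,3], [1,4], [2,3], [2,4], [3,4]
  2-simplices (5): [0,1,2], [0,1,4], [0,3,4], [1,2,3], [2,3,4]

giving chain groups C_0 ≅ Z^5, C_1 ≅ Z^10, C_2 ≅ Z^5.

∂_1: C_1 → C_0 sends each edge [p,q] (with p < q) to q − p. For instance
  ∂[0,1] = [1] − [0].
The 5×10 boundary matrix has rank 4 and Smith normal form diag(1,1,1,1).

Boundary ∂_2: C_2 → C_1 acts by ∂[p,q,r] = [q,r] − [p,r] + [p,q]. For instance
  ∂[1,2,3] = [2,3] − [1,3] + [1,2],
  ∂[0,3,4] = [3,4] − [0,4] + [0,3].
This gives a 10×5 integer matrix of rank 5; reducing to Smith normal form yields diagonal entries (1,1,1,1,1).

Now H_k = ker ∂_k / im ∂_{k+1}, so:

  H_0: rank C_0 − rank ∂_1 = 5 − 4 = 1, and the invariant factors of ∂_1 are all 1, so H_0 = Z.
  H_1: rank ker ∂_1 − rank ∂_2 = (10 − 4) − 5 = 1, and the invariant factors of ∂_2 are all 1, so H_1 = Z.
  H_2: rank ker ∂_2 − rank ∂_3 = (5 − 5) − 0 = 0, and there is no ∂_3, so H_2 = 0.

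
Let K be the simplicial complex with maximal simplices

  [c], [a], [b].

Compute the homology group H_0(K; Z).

Fix the vertex order a < b < c and write every simplex with vertices in increasing order. Then dim K = 0 and the simplices of K are:

  0-simplices (3): a, b, c

Hence C_0 ≅ Z^3.

From H_k ≅ ker(∂_k) / im(∂_{k+1}) we obtain:

  H_0: rank C_0 − rank ∂_1 = 3 − 0 = 3, and there is no ∂_1, so H_0 ≅ Z^3.

H_0 ≅ Z^3.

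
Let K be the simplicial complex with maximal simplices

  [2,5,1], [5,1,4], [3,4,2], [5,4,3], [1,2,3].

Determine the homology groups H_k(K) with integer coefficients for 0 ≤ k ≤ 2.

Take the total order 1 < 2 < 3 < 4 < 5 on the vertex set. Then K (dimension 2) consists of the simplices:

  0-simplices (5): [1], [2], [3], [4], [5]
  1-simplices (10): [1,2], [1,3], [1,4], [1,5], [2,3], [2,4], [2,5], [3,4], [3,5], [4,5]
  2-simplices (5): [1,2,3], [1,2,5], [1,4,5], [2,3,4], [3,4,5]

so the chain groups are C_0 ≅ Z^5, C_1 ≅ Z^10, C_2 ≅ Z^5.

Boundary ∂_1: C_1 → C_0 maps an edge to its endpoints' difference, ∂[p,q] = q − p.
As a 5×10 matrix over Z this has rank 4, with invariant factors (1,1,1,1).

∂_2: C_2 → C_1 maps a triangle to the signed sum of its edges. For instance
  ∂[1,2,5] = [2,5] − [1,5] + [1,2],
  ∂[2,3,4] = [3,4] − [2,4] + [2,3].
The 10×5 boundary matrix has rank 5 and Smith normal form diag(1,1,1,1,1).

Computing H_k = (kernel of ∂_k) / (image of ∂_{k+1}):

  H_0: rank C_0 − rank ∂_1 = 5 − 4 = 1, and the invariant factors of ∂_1 are all 1, so H_0 ≅ Z.
  H_1: rank ker ∂_1 − rank ∂_2 = (10 − 4) − 5 = 1, and the invariant factors of ∂_2 are all 1, so H_1 ≅ Z.
  H_2: rank ker ∂_2 − rank ∂_3 = (5 − 5) − 0 = 0, and there is no ∂_3, so H_2 ≅ 0.

H_0 = Z,  H_1 = Z,  H_2 = 0.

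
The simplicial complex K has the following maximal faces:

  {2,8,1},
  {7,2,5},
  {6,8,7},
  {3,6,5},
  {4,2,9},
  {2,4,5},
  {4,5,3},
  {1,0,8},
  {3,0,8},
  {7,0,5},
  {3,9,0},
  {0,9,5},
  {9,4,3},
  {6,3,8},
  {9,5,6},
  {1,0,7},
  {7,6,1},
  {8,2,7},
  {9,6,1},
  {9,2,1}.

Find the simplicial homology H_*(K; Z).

H_0 ≅ Z,  H_1 ≅ Z ⊕ Z/2,  H_2 = 0.

Order the vertices as 0 < 1 < 2 < 3 < 4 < 5 < 6 < 7 < 8 < 9. Listing each simplex with vertices in this order, K has dimension 2 with simplices:

  0-simplices (10): [0], [1], [2], [3], [4], [5], [6], [7], [8], [9]
  1-simplices (30): (30 of them)
  2-simplices (20): (20 of them)

giving chain groups C_0 ≅ Z^10, C_1 ≅ Z^30, C_2 ≅ Z^20.

The boundary map ∂_1: C_1 → C_0 sends each edge [p,q] (with p < q) to q − p. For instance
  ∂[2,4] = [4] − [2].
As a 10×30 matrix over Z this has rank 9, with invariant factors (1,1,1,1,1,1,1,1,1).

∂_2: C_2 → C_1 sends each 2-simplex [p,q,r] to [q,r] − [p,r] + [p,q]. For instance
  ∂[3,6,8] = [6,8] − [3,8] + [3,6],
  ∂[3,4,9] = [4,9] − [3,9] + [3,4].
As a 30×20 matrix over Z this has rank 20, with invariant factors (1,1,1,1,1,1,1,1,1,1,1,1,1,1,1,1,1,1,1,2).

From H_k ≅ ker(∂_k) / im(∂_{k+1}) we obtain:

  H_0: rank C_0 − rank ∂_1 = 10 − 9 = 1, and the invariant factors of ∂_1 are all 1, so H_0 ≅ Z.
  H_1: rank ker ∂_1 − rank ∂_2 = (30 − 9) − 20 = 1, and ∂_2 has invariant factor 2 > 1, so H_1 ≅ Z ⊕ Z/2.
  H_2: rank ker ∂_2 − rank ∂_3 = (20 − 20) − 0 = 0, and there is no ∂_3, so H_2 ≅ 0.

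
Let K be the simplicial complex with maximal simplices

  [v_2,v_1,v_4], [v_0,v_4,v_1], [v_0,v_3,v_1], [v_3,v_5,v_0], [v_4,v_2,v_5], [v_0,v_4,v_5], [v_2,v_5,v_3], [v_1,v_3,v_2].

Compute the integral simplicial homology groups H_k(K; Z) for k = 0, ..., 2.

Take the total order v_0 < v_1 < v_2 < v_3 < v_4 < v_5 on the vertex set. Then K (dimension 2) consists of the simplices:

  0-simplices (6): [v_0], [v_1], [v_2], [v_3], [v_4], [v_5]
  1-simplices (12): [v_0,v_1], [v_0,v_3], [v_0,v_4], [v_0,v_5], [v_1,v_2], [v_1,v_3], [v_1,v_4], [v_2,v_3], [v_2,v_4], [v_2,v_5], [v_3,v_5], [v_4,v_5]
  2-simplices (8): [v_0,v_1,v_3], [v_0,v_1,v_4], [v_0,v_3,v_5], [v_0,v_4,v_5], [v_1,v_2,v_3], [v_1,v_2,v_4], [v_2,v_3,v_5], [v_2,v_4,v_5]

giving chain groups C_0 ≅ Z^6, C_1 ≅ Z^12, C_2 ≅ Z^8.

∂_1: C_1 → C_0 maps an edge to its endpoints' difference, ∂[p,q] = q − p. For instance
  ∂[v_0,v_1] = [v_1] − [v_0].
The resulting 6×12 matrix has rank 5, and its Smith normal form has invariant factors (1,1,1,1,1).

The boundary map ∂_2: C_2 → C_1 acts by ∂[p,q,r] = [q,r] − [p,r] + [p,q]. For instance
  ∂[v_0,v_1,v_3] = [v_1,v_3] − [v_0,v_3] + [v_0,v_1],
  ∂[v_0,v_4,v_5] = [v_4,v_5] − [v_0,v_5] + [v_0,v_4].
The resulting 12×8 matrix has rank 7, and its Smith normal form has invariant factors (1,1,1,1,1,1,1).

From H_k ≅ ker(∂_k) / im(∂_{k+1}) we obtain:

  H_0: rank C_0 − rank ∂_1 = 6 − 5 = 1, and the invariant factors of ∂_1 are all 1, so H_0 = Z.
  H_1: rank ker ∂_1 − rank ∂_2 = (12 − 5) − 7 = 0, and the invariant factors of ∂_2 are all 1, so H_1 = 0.
  H_2: rank ker ∂_2 − rank ∂_3 = (8 − 7) − 0 = 1, and there is no ∂_3, so H_2 = Z.

H_0 = Z,  H_1 = 0,  H_2 = Z.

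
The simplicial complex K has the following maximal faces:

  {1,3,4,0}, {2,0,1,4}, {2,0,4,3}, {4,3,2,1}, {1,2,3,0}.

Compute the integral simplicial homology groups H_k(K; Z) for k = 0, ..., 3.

We work with the vertex ordering 0 < 1 < 2 < 3 < 4. The simplices of K, each written with vertices in increasing order, are:

  0-simplices (5): [0], [1], [2], [3], [4]
  1-simplices (10): [0,1], [0,2], [0,3], [0,4], [1,2], [1,3], [1,4], [2,3], [2,4], [3,4]
  2-simplices (10): [0,1,2], [0,1,3], [0,1,4], [0,2,3], [0,2,4], [0,3,4], [1,2,3], [1,2,4], [1,3,4], [2,3,4]
  3-simplices (5): [0,1,2,3], [0,1,2,4], [0,1,3,4], [0,2,3,4], [1,2,3,4]

Hence C_0 ≅ Z^5, C_1 ≅ Z^10, C_2 ≅ Z^10, C_3 ≅ Z^5.

Boundary ∂_1: C_1 → C_0 is given by ∂[p,q] = [q] − [p]. For instance
  ∂[0,3] = [3] − [0].
This gives a 5×10 integer matrix of rank 4; reducing to Smith normal form yields diagonal entries (1,1,1,1).

Boundary ∂_2: C_2 → C_1 sends each 2-simplex [p,q,r] to [q,r] − [p,r] + [p,q]. For instance
  ∂[2,3,4] = [3,4] − [2,4] + [2,3],
  ∂[1,2,4] = [2,4] − [1,4] + [1,2].
The 10×10 boundary matrix has rank 6 and Smith normal form diag(1,1,1,1,1,1).

Boundary ∂_3: C_3 → C_2 sends each 3-simplex σ to the alternating sum Σ_i (−1)^i (σ with its i-th vertex removed). For instance
  ∂[0,1,2,3] = [1,2,3] − [0,2,3] + [0,1,3] − [0,1,2],
  ∂[0,1,3,4] = [1,3,4] − [0,3,4] + [0,1,4] − [0,1,3].
The resulting 10×5 matrix has rank 4, and its Smith normal form has invariant factors (1,1,1,1).

From H_k ≅ ker(∂_k) / im(∂_{k+1}) we obtain:

  H_0: rank C_0 − rank ∂_1 = 5 − 4 = 1, and the invariant factors of ∂_1 are all 1, so H_0 ≅ Z.
  H_1: rank ker ∂_1 − rank ∂_2 = (10 − 4) − 6 = 0, and the invariant factors of ∂_2 are all 1, so H_1 ≅ 0.
  H_2: rank ker ∂_2 − rank ∂_3 = (10 − 6) − 4 = 0, and the invariant factors of ∂_3 are all 1, so H_2 ≅ 0.
  H_3: rank ker ∂_3 − rank ∂_4 = (5 − 4) − 0 = 1, and there is no ∂_4, so H_3 ≅ Z.

H_0 = Z,  H_1 = 0,  H_2 = 0,  H_3 = Z.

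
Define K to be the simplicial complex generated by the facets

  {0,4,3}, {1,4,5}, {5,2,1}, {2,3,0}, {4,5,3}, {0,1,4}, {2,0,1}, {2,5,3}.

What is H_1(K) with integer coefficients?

H_1 = 0.

Fix the vertex order 0 < 1 < 2 < 3 < 4 < 5 and write every simplex with vertices in increasing order. Then dim K = 2 and the simplices of K are:

  0-simplices (6): [0], [1], [2], [3], [4], [5]
  1-simplices (12): [0,1], [0,2], [0,3], [0,4], [1,2], [1,4], [1,5], [2,3], [2,5], [3,4], [3,5], [4,5]
  2-simplices (8): [0,1,2], [0,1,4], [0,2,3], [0,3,4], [1,2,5], [1,4,5], [2,3,5], [3,4,5]

so the chain groups are C_0 ≅ Z^6, C_1 ≅ Z^12, C_2 ≅ Z^8.

The boundary map ∂_1: C_1 → C_0 is given by ∂[p,q] = [q] − [p]. For instance
  ∂[0,4] = [4] − [0].
This gives a 6×12 integer matrix of rank 5; reducing to Smith normal form yields diagonal entries (1,1,1,1,1).

Boundary ∂_2: C_2 → C_1 acts by ∂[p,q,r] = [q,r] − [p,r] + [p,q]. For instance
  ∂[0,1,4] = [1,4] − [0,4] + [0,1],
  ∂[0,1,2] = [1,2] − [0,2] + [0,1].
As a 12×8 matrix over Z this has rank 7, with invariant factors (1,1,1,1,1,1,1).

Computing H_k = (kernel of ∂_k) / (image of ∂_{k+1}):

  H_1: rank ker ∂_1 − rank ∂_2 = (12 − 5) − 7 = 0, and the invariant factors of ∂_2 are all 1, so H_1 = 0.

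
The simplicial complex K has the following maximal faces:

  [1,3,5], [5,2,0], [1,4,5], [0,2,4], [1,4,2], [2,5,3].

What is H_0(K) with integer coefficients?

H_0 = Z.

Fix the vertex order 0 < 1 < 2 < 3 < 4 < 5 and write every simplex with vertices in increasing order. Then dim K = 2 and the simplices of K are:

  0-simplices (6): [0], [1], [2], [3], [4], [5]
  1-simplices (12): [0,2], [0,4], [0,5], [1,2], [1,3], [1,4], [1,5], [2,3], [2,4], [2,5], [3,5], [4,5]
  2-simplices (6): [0,2,4], [0,2,5], [1,2,4], [1,3,5], [1,4,5], [2,3,5]

giving chain groups C_0 ≅ Z^6, C_1 ≅ Z^12, C_2 ≅ Z^6.

The boundary map ∂_1: C_1 → C_0 maps an edge to its endpoints' difference, ∂[p,q] = q − p.
The resulting 6×12 matrix has rank 5, and its Smith normal form has invariant factors (1,1,1,1,1).

The boundary map ∂_2: C_2 → C_1 acts by ∂[p,q,r] = [q,r] − [p,r] + [p,q]. For instance
  ∂[1,2,4] = [2,4] − [1,4] + [1,2],
  ∂[0,2,4] = [2,4] − [0,4] + [0,2].
The resulting 12×6 matrix has rank 6, and its Smith normal form has invariant factors (1,1,1,1,1,1).

Now H_k = ker ∂_k / im ∂_{k+1}, so:

  H_0: rank C_0 − rank ∂_1 = 6 − 5 = 1, and the invariant factors of ∂_1 are all 1, so H_0 ≅ Z.

(K is a triangulation of the cylinder S^1 x I.)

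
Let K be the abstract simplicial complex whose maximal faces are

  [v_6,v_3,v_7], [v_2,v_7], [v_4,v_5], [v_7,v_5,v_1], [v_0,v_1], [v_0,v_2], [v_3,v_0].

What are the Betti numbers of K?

Order the vertices as v_0 < v_1 < v_2 < v_3 < v_4 < v_5 < v_6 < v_7. Listing each simplex with vertices in this order, K has dimension 2 with simplices:

  0-simplices (8): [v_0], [v_1], [v_2], [v_3], [v_4], [v_5], [v_6], [v_7]
  1-simplices (11): [v_0,v_1], [v_0,v_2], [v_0,v_3], [v_1,v_5], [v_1,v_7], [v_2,v_7], [v_3,v_6], [v_3,v_7], [v_4,v_5], [v_5,v_7], [v_6,v_7]
  2-simplices (2): [v_1,v_5,v_7], [v_3,v_6,v_7]

giving chain groups C_0 ≅ Z^8, C_1 ≅ Z^11, C_2 ≅ Z^2.

The boundary map ∂_1: C_1 → C_0 is given by ∂[p,q] = [q] − [p].
The resulting 8×11 matrix has rank 7, and its Smith normal form has invariant factors (1,1,1,1,1,1,1).

∂_2: C_2 → C_1 maps a triangle to the signed sum of its edges. For instance
  ∂[v_3,v_6,v_7] = [v_6,v_7] − [v_3,v_7] + [v_3,v_6],
  ∂[v_1,v_5,v_7] = [v_5,v_7] − [v_1,v_7] + [v_1,v_5].
The 11×2 boundary matrix has rank 2 and Smith normal form diag(1,1).

Reading off H_k = ker ∂_k / im ∂_{k+1}:

  H_0: rank C_0 − rank ∂_1 = 8 − 7 = 1, and the invariant factors of ∂_1 are all 1, so H_0 = Z.
  H_1: rank ker ∂_1 − rank ∂_2 = (11 − 7) − 2 = 2, and the invariant factors of ∂_2 are all 1, so H_1 = Z^2.
  H_2: rank ker ∂_2 − rank ∂_3 = (2 − 2) − 0 = 0, and there is no ∂_3, so H_2 = 0.

As a check, the Euler characteristic is 8 − 11 + 2 = -1, which agrees with 1 − 2 + 0 = -1.

Hence the Betti numbers are b_0 = 1, b_1 = 2, b_2 = 0.

b_0 = 1, b_1 = 2, b_2 = 0.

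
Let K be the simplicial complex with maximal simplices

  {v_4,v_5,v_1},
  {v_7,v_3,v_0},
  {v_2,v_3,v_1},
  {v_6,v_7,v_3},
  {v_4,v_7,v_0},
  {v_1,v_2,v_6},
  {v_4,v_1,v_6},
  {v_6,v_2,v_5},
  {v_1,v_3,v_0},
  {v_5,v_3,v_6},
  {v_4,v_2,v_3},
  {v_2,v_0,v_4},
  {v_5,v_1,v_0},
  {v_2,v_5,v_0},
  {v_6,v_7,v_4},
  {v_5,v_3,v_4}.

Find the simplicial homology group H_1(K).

H_1 ≅ Z^2.

Order the vertices as v_0 < v_1 < v_2 < v_3 < v_4 < v_5 < v_6 < v_7. Listing each simplex with vertices in this order, K has dimension 2 with simplices:

  0-simplices (8): [v_0], [v_1], [v_2], [v_3], [v_4], [v_5], [v_6], [v_7]
  1-simplices (24): (24 of them)
  2-simplices (16): (16 of them)

Hence C_0 ≅ Z^8, C_1 ≅ Z^24, C_2 ≅ Z^16.

Boundary ∂_1: C_1 → C_0 is given by ∂[p,q] = [q] − [p]. For instance
  ∂[v_5,v_6] = [v_6] − [v_5].
This gives a 8×24 integer matrix of rank 7; reducing to Smith normal form yields diagonal entries (1,1,1,1,1,1,1).

∂_2: C_2 → C_1 maps a triangle to the signed sum of its edges. For instance
  ∂[v_1,v_4,v_5] = [v_4,v_5] − [v_1,v_5] + [v_1,v_4],
  ∂[v_2,v_3,v_4] = [v_3,v_4] − [v_2,v_4] + [v_2,v_3].
This gives a 24×16 integer matrix of rank 15; reducing to Smith normal form yields diagonal entries (1,1,1,1,1,1,1,1,1,1,1,1,1,1,1).

From H_k ≅ ker(∂_k) / im(∂_{k+1}) we obtain:

  H_1: rank ker ∂_1 − rank ∂_2 = (24 − 7) − 15 = 2, and the invariant factors of ∂_2 are all 1, so H_1 ≅ Z^2.

(K is a triangulation of the torus T^2.)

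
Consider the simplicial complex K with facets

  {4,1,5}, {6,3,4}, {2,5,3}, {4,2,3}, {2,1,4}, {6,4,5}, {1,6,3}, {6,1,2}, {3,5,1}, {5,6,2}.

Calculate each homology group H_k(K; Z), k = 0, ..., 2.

H_0 ≅ Z,  H_1 ≅ Z/2,  H_2 = 0.

K has 6 vertices, 15 edges, 10 triangles.
rank ∂_0 = 0, rank ∂_1 = 5 ⇒ b_0 = 6 − 0 − 5 = 1; all invariant factors of ∂_1 are 1 so no torsion. So H_0 = Z.
rank ∂_1 = 5, rank ∂_2 = 10 ⇒ b_1 = 15 − 5 − 10 = 0; ∂_2 has invariant factor(s) [2] giving torsion. So H_1 = Z/2.
rank ∂_2 = 10, rank ∂_3 = 0 ⇒ b_2 = 10 − 10 − 0 = 0. So H_2 = 0.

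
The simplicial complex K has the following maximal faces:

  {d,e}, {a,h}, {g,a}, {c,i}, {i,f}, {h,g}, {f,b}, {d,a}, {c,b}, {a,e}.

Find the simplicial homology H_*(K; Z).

Order the vertices as a < b < c < d < e < f < g < h < i. Listing each simplex with vertices in this order, K has dimension 1 with simplices:

  0-simplices (9): a, b, c, d, e, f, g, h, i
  1-simplices (10): ad, ae, ag, ah, bc, bf, ci, de, fi, gh

giving chain groups C_0 ≅ Z^9, C_1 ≅ Z^10.

∂_1: C_1 → C_0 sends each edge [p,q] (with p < q) to q − p.
The 9×10 boundary matrix has rank 7 and Smith normal form diag(1,1,1,1,1,1,1).

From H_k ≅ ker(∂_k) / im(∂_{k+1}) we obtain:

  H_0: rank C_0 − rank ∂_1 = 9 − 7 = 2, and the invariant factors of ∂_1 are all 1, so H_0 = Z^2.
  H_1: rank ker ∂_1 − rank ∂_2 = (10 − 7) − 0 = 3, and there is no ∂_2, so H_1 = Z^3.

H_0 ≅ Z^2,  H_1 ≅ Z^3.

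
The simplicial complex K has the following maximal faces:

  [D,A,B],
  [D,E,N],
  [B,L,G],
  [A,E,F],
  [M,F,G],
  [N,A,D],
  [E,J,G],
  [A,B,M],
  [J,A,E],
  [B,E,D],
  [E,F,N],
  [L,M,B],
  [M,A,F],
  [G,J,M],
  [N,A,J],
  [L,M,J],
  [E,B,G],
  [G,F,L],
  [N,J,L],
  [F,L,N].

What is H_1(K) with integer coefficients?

Take the total order A < B < D < E < F < G < J < L < M < N on the vertex set. Then K (dimension 2) consists of the simplices:

  0-simplices (10): A, B, D, E, F, G, J, L, M, N
  1-simplices (30): AB, AD, AE, AF, AJ, AM, AN, BD, BE, BG, BL, BM, DE, DN, EF, EG, EJ, EN, FG, FL, FM, FN, GJ, GL, GM, JL, JM, JN, LM, LN
  2-simplices (20): ABD, ABM, ADN, AEF, AEJ, AFM, AJN, BDE, BEG, BGL, BLM, DEN, EFN, EGJ, FGL, FGM, FLN, GJM, JLM, JLN

giving chain groups C_0 ≅ Z^10, C_1 ≅ Z^30, C_2 ≅ Z^20.

The boundary map ∂_1: C_1 → C_0 is given by ∂[p,q] = [q] − [p].
As a 10×30 matrix over Z this has rank 9, with invariant factors (1,1,1,1,1,1,1,1,1).

Boundary ∂_2: C_2 → C_1 sends each 2-simplex [p,q,r] to [q,r] − [p,r] + [p,q]. For instance
  ∂BGL = GL − BL + BG,
  ∂ADN = DN − AN + AD.
The resulting 30×20 matrix has rank 20, and its Smith normal form has invariant factors (1,1,1,1,1,1,1,1,1,1,1,1,1,1,1,1,1,1,1,2).

From H_k ≅ ker(∂_k) / im(∂_{k+1}) we obtain:

  H_1: rank ker ∂_1 − rank ∂_2 = (30 − 9) − 20 = 1, and ∂_2 has invariant factor 2 > 1, so H_1 = Z × Z/2.

H_1 = Z × Z/2.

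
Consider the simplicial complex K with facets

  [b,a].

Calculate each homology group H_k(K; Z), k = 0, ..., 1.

Order the vertices as a < b. Listing each simplex with vertices in this order, K has dimension 1 with simplices:

  0-simplices (2): a, b
  1-simplices (1): ab

giving chain groups C_0 ≅ Z^2, C_1 ≅ Z^1.

∂_1: C_1 → C_0 is given by ∂[p,q] = [q] − [p].
The resulting 2×1 matrix has rank 1, and its Smith normal form has invariant factors (1).

Reading off H_k = ker ∂_k / im ∂_{k+1}:

  H_0: rank C_0 − rank ∂_1 = 2 − 1 = 1, and the invariant factors of ∂_1 are all 1, so H_0 = Z.
  H_1: rank ker ∂_1 − rank ∂_2 = (1 − 1) − 0 = 0, and there is no ∂_2, so H_1 = 0.

H_0 = Z,  H_1 = 0.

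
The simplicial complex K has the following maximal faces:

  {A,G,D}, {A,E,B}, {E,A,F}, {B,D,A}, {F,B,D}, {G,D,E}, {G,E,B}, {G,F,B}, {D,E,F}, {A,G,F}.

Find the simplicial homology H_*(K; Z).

H_0 = Z,  H_1 = Z/2,  H_2 = 0.

Order the vertices as A < B < D < E < F < G. Listing each simplex with vertices in this order, K has dimension 2 with simplices:

  0-simplices (6): A, B, D, E, F, G
  1-simplices (15): AB, AD, AE, AF, AG, BD, BE, BF, BG, DE, DF, DG, EF, EG, FG
  2-simplices (10): ABD, ABE, ADG, AEF, AFG, BDF, BEG, BFG, DEF, DEG

Hence C_0 ≅ Z^6, C_1 ≅ Z^15, C_2 ≅ Z^10.

The boundary map ∂_1: C_1 → C_0 is given by ∂[p,q] = [q] − [p]. For instance
  ∂EG = G − E.
This gives a 6×15 integer matrix of rank 5; reducing to Smith normal form yields diagonal entries (1,1,1,1,1).

Boundary ∂_2: C_2 → C_1 sends each 2-simplex [p,q,r] to [q,r] − [p,r] + [p,q]. For instance
  ∂AFG = FG − AG + AF,
  ∂ABE = BE − AE + AB.
This gives a 15×10 integer matrix of rank 10; reducing to Smith normal form yields diagonal entries (1,1,1,1,1,1,1,1,1,2).

Now H_k = ker ∂_k / im ∂_{k+1}, so:

  H_0: rank C_0 − rank ∂_1 = 6 − 5 = 1, and the invariant factors of ∂_1 are all 1, so H_0 = Z.
  H_1: rank ker ∂_1 − rank ∂_2 = (15 − 5) − 10 = 0, and ∂_2 has invariant factor 2 > 1, so H_1 = Z/2.
  H_2: rank ker ∂_2 − rank ∂_3 = (10 − 10) − 0 = 0, and there is no ∂_3, so H_2 = 0.

As a check, the Euler characteristic is 6 − 15 + 10 = 1, which agrees with 1 − 0 + 0 = 1.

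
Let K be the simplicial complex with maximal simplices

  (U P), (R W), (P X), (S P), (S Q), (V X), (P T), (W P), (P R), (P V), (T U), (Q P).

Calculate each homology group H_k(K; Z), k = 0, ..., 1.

K has 9 vertices, 12 edges.
rank ∂_0 = 0, rank ∂_1 = 8 ⇒ b_0 = 9 − 0 − 8 = 1; all invariant factors of ∂_1 are 1 so no torsion. So H_0 ≅ Z.
rank ∂_1 = 8, rank ∂_2 = 0 ⇒ b_1 = 12 − 8 − 0 = 4. So H_1 ≅ Z^4.

H_0 = Z,  H_1 = Z^4.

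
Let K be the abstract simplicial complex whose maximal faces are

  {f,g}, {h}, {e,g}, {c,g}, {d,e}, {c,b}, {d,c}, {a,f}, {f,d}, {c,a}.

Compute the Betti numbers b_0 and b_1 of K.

b_0 = 2, b_1 = 3.

We work with the vertex ordering a < b < c < d < e < f < g < h. The simplices of K, each written with vertices in increasing order, are:

  0-simplices (8): a, b, c, d, e, f, g, h
  1-simplices (9): ac, af, bc, cd, cg, de, df, eg, fg

Hence C_0 ≅ Z^8, C_1 ≅ Z^9.

Boundary ∂_1: C_1 → C_0 is given by ∂[p,q] = [q] − [p].
The 8×9 boundary matrix has rank 6 and Smith normal form diag(1,1,1,1,1,1).

Reading off H_k = ker ∂_k / im ∂_{k+1}:

  H_0: rank C_0 − rank ∂_1 = 8 − 6 = 2, and the invariant factors of ∂_1 are all 1, so H_0 ≅ Z^2.
  H_1: rank ker ∂_1 − rank ∂_2 = (9 − 6) − 0 = 3, and there is no ∂_2, so H_1 ≅ Z^3.

As a check, the Euler characteristic is 8 − 9 = -1, which agrees with 2 − 3 = -1.

Hence the Betti numbers are b_0 = 2, b_1 = 3.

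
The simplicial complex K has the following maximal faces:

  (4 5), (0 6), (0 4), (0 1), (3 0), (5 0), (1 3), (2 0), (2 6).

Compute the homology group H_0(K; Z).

H_0 ≅ Z.

K has 7 vertices, 9 edges.
rank ∂_0 = 0, rank ∂_1 = 6 ⇒ b_0 = 7 − 0 − 6 = 1; all invariant factors of ∂_1 are 1 so no torsion. So H_0 ≅ Z.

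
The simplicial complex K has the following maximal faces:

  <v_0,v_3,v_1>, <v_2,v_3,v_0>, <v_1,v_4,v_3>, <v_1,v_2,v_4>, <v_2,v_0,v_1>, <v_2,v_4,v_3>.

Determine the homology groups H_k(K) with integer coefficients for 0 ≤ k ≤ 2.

H_0 = Z,  H_1 = 0,  H_2 = Z.

Order the vertices as v_0 < v_1 < v_2 < v_3 < v_4. Listing each simplex with vertices in this order, K has dimension 2 with simplices:

  0-simplices (5): [v_0], [v_1], [v_2], [v_3], [v_4]
  1-simplices (9): [v_0,v_1], [v_0,v_2], [v_0,v_3], [v_1,v_2], [v_1,v_3], [v_1,v_4], [v_2,v_3], [v_2,v_4], [v_3,v_4]
  2-simplices (6): [v_0,v_1,v_2], [v_0,v_1,v_3], [v_0,v_2,v_3], [v_1,v_2,v_4], [v_1,v_3,v_4], [v_2,v_3,v_4]

so the chain groups are C_0 ≅ Z^5, C_1 ≅ Z^9, C_2 ≅ Z^6.

Boundary ∂_1: C_1 → C_0 is given by ∂[p,q] = [q] − [p]. For instance
  ∂[v_0,v_1] = [v_1] − [v_0].
As a 5×9 matrix over Z this has rank 4, with invariant factors (1,1,1,1).

Boundary ∂_2: C_2 → C_1 maps a triangle to the signed sum of its edges. For instance
  ∂[v_1,v_2,v_4] = [v_2,v_4] − [v_1,v_4] + [v_1,v_2],
  ∂[v_1,v_3,v_4] = [v_3,v_4] − [v_1,v_4] + [v_1,v_3].
This gives a 9×6 integer matrix of rank 5; reducing to Smith normal form yields diagonal entries (1,1,1,1,1).

Now H_k = ker ∂_k / im ∂_{k+1}, so:

  H_0: rank C_0 − rank ∂_1 = 5 − 4 = 1, and the invariant factors of ∂_1 are all 1, so H_0 ≅ Z.
  H_1: rank ker ∂_1 − rank ∂_2 = (9 − 4) − 5 = 0, and the invariant factors of ∂_2 are all 1, so H_1 ≅ 0.
  H_2: rank ker ∂_2 − rank ∂_3 = (6 − 5) − 0 = 1, and there is no ∂_3, so H_2 ≅ Z.

As a check, the Euler characteristic is 5 − 9 + 6 = 2, which agrees with 1 − 0 + 1 = 2.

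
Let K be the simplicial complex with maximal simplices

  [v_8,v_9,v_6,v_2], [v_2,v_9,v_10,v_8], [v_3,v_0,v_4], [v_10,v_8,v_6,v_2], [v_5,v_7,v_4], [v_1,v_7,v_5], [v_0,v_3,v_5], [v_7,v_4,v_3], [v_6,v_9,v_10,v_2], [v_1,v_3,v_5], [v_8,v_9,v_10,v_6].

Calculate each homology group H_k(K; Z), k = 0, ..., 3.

We work with the vertex ordering v_0 < v_1 < v_2 < v_3 < v_4 < v_5 < v_6 < v_7 < v_8 < v_9 < v_10. The simplices of K, each written with vertices in increasing order, are:

  0-simplices (11): [v_0], [v_1], [v_2], [v_3], [v_4], [v_5], [v_6], [v_7], [v_8], [v_9], [v_10]
  1-simplices (22): (22 of them)
  2-simplices (16): (16 of them)
  3-simplices (5): [v_2,v_6,v_8,v_9], [v_2,v_6,v_8,v_10], [v_2,v_6,v_9,v_10], [v_2,v_8,v_9,v_10], [v_6,v_8,v_9,v_10]

Hence C_0 ≅ Z^11, C_1 ≅ Z^22, C_2 ≅ Z^16, C_3 ≅ Z^5.

∂_1: C_1 → C_0 is given by ∂[p,q] = [q] − [p].
The resulting 11×22 matrix has rank 9, and its Smith normal form has invariant factors (1,1,1,1,1,1,1,1,1).

∂_2: C_2 → C_1 maps a triangle to the signed sum of its edges. For instance
  ∂[v_2,v_6,v_9] = [v_6,v_9] − [v_2,v_9] + [v_2,v_6],
  ∂[v_2,v_8,v_9] = [v_8,v_9] − [v_2,v_9] + [v_2,v_8].
This gives a 22×16 integer matrix of rank 12; reducing to Smith normal form yields diagonal entries (1,1,1,1,1,1,1,1,1,1,1,1).

∂_3: C_3 → C_2 sends each 3-simplex σ to the alternating sum Σ_i (−1)^i (σ with its i-th vertex removed). For instance
  ∂[v_6,v_8,v_9,v_10] = [v_8,v_9,v_10] − [v_6,v_9,v_10] + [v_6,v_8,v_10] − [v_6,v_8,v_9],
  ∂[v_2,v_6,v_8,v_10] = [v_6,v_8,v_10] − [v_2,v_8,v_10] + [v_2,v_6,v_10] − [v_2,v_6,v_8].
The 16×5 boundary matrix has rank 4 and Smith normal form diag(1,1,1,1).

Computing H_k = (kernel of ∂_k) / (image of ∂_{k+1}):

  H_0: rank C_0 − rank ∂_1 = 11 − 9 = 2, and the invariant factors of ∂_1 are all 1, so H_0 ≅ Z^2.
  H_1: rank ker ∂_1 − rank ∂_2 = (22 − 9) − 12 = 1, and the invariant factors of ∂_2 are all 1, so H_1 ≅ Z.
  H_2: rank ker ∂_2 − rank ∂_3 = (16 − 12) − 4 = 0, and the invariant factors of ∂_3 are all 1, so H_2 ≅ 0.
  H_3: rank ker ∂_3 − rank ∂_4 = (5 − 4) − 0 = 1, and there is no ∂_4, so H_3 ≅ Z.

As a check, the Euler characteristic is 11 − 22 + 16 − 5 = 0, which agrees with 2 − 1 + 0 − 1 = 0.

H_0 ≅ Z^2,  H_1 ≅ Z,  H_2 = 0,  H_3 ≅ Z.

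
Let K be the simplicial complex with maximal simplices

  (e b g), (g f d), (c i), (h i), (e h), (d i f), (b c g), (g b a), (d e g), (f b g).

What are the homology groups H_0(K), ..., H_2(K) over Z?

H_0 ≅ Z,  H_1 ≅ Z^2,  H_2 = 0.

Order the vertices as a < b < c < d < e < f < g < h < i. Listing each simplex with vertices in this order, K has dimension 2 with simplices:

  0-simplices (9): a, b, c, d, e, f, g, h, i
  1-simplices (17): ab, ag, bc, be, bf, bg, cg, ci, de, df, dg, di, eg, eh, fg, fi, hi
  2-simplices (7): abg, bcg, beg, bfg, deg, dfg, dfi

Hence C_0 ≅ Z^9, C_1 ≅ Z^17, C_2 ≅ Z^7.

∂_1: C_1 → C_0 is given by ∂[p,q] = [q] − [p]. For instance
  ∂ag = g − a.
As a 9×17 matrix over Z this has rank 8, with invariant factors (1,1,1,1,1,1,1,1).

Boundary ∂_2: C_2 → C_1 maps a triangle to the signed sum of its edges. For instance
  ∂dfg = fg − dg + df,
  ∂abg = bg − ag + ab.
The 17×7 boundary matrix has rank 7 and Smith normal form diag(1,1,1,1,1,1,1).

Computing H_k = (kernel of ∂_k) / (image of ∂_{k+1}):

  H_0: rank C_0 − rank ∂_1 = 9 − 8 = 1, and the invariant factors of ∂_1 are all 1, so H_0 = Z.
  H_1: rank ker ∂_1 − rank ∂_2 = (17 − 8) − 7 = 2, and the invariant factors of ∂_2 are all 1, so H_1 = Z^2.
  H_2: rank ker ∂_2 − rank ∂_3 = (7 − 7) − 0 = 0, and there is no ∂_3, so H_2 = 0.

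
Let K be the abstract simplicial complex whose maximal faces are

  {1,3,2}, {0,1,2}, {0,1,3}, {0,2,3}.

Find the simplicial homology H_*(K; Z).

Order the vertices as 0 < 1 < 2 < 3. Listing each simplex with vertices in this order, K has dimension 2 with simplices:

  0-simplices (4): [0], [1], [2], [3]
  1-simplices (6): [0,1], [0,2], [0,3], [1,2], [1,3], [2,3]
  2-simplices (4): [0,1,2], [0,1,3], [0,2,3], [1,2,3]

giving chain groups C_0 ≅ Z^4, C_1 ≅ Z^6, C_2 ≅ Z^4.

The boundary map ∂_1: C_1 → C_0 is given by ∂[p,q] = [q] − [p].
The 4×6 boundary matrix has rank 3 and Smith normal form diag(1,1,1).

The boundary map ∂_2: C_2 → C_1 acts by ∂[p,q,r] = [q,r] − [p,r] + [p,q]. For instance
  ∂[0,1,2] = [1,2] − [0,2] + [0,1],
  ∂[1,2,3] = [2,3] − [1,3] + [1,2].
The resulting 6×4 matrix has rank 3, and its Smith normal form has invariant factors (1,1,1).

Reading off H_k = ker ∂_k / im ∂_{k+1}:

  H_0: rank C_0 − rank ∂_1 = 4 − 3 = 1, and the invariant factors of ∂_1 are all 1, so H_0 = Z.
  H_1: rank ker ∂_1 − rank ∂_2 = (6 − 3) − 3 = 0, and the invariant factors of ∂_2 are all 1, so H_1 = 0.
  H_2: rank ker ∂_2 − rank ∂_3 = (4 − 3) − 0 = 1, and there is no ∂_3, so H_2 = Z.

As a check, the Euler characteristic is 4 − 6 + 4 = 2, which agrees with 1 − 0 + 1 = 2.
(K is a triangulation of the 2-sphere S^2.)

H_0 ≅ Z,  H_1 = 0,  H_2 ≅ Z.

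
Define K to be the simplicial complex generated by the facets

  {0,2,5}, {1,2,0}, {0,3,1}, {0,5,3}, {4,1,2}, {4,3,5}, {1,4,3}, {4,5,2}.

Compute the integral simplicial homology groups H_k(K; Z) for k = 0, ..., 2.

H_0 = Z,  H_1 = 0,  H_2 = Z.

Order the vertices as 0 < 1 < 2 < 3 < 4 < 5. Listing each simplex with vertices in this order, K has dimension 2 with simplices:

  0-simplices (6): [0], [1], [2], [3], [4], [5]
  1-simplices (12): [0,1], [0,2], [0,3], [0,5], [1,2], [1,3], [1,4], [2,4], [2,5], [3,4], [3,5], [4,5]
  2-simplices (8): [0,1,2], [0,1,3], [0,2,5], [0,3,5], [1,2,4], [1,3,4], [2,4,5], [3,4,5]

giving chain groups C_0 ≅ Z^6, C_1 ≅ Z^12, C_2 ≅ Z^8.

∂_1: C_1 → C_0 sends each edge [p,q] (with p < q) to q − p. For instance
  ∂[4,5] = [5] − [4].
As a 6×12 matrix over Z this has rank 5, with invariant factors (1,1,1,1,1).

The boundary map ∂_2: C_2 → C_1 sends each 2-simplex [p,q,r] to [q,r] − [p,r] + [p,q]. For instance
  ∂[1,3,4] = [3,4] − [1,4] + [1,3],
  ∂[1,2,4] = [2,4] − [1,4] + [1,2].
As a 12×8 matrix over Z this has rank 7, with invariant factors (1,1,1,1,1,1,1).

Computing H_k = (kernel of ∂_k) / (image of ∂_{k+1}):

  H_0: rank C_0 − rank ∂_1 = 6 − 5 = 1, and the invariant factors of ∂_1 are all 1, so H_0 = Z.
  H_1: rank ker ∂_1 − rank ∂_2 = (12 − 5) − 7 = 0, and the invariant factors of ∂_2 are all 1, so H_1 = 0.
  H_2: rank ker ∂_2 − rank ∂_3 = (8 − 7) − 0 = 1, and there is no ∂_3, so H_2 = Z.

As a check, the Euler characteristic is 6 − 12 + 8 = 2, which agrees with 1 − 0 + 1 = 2.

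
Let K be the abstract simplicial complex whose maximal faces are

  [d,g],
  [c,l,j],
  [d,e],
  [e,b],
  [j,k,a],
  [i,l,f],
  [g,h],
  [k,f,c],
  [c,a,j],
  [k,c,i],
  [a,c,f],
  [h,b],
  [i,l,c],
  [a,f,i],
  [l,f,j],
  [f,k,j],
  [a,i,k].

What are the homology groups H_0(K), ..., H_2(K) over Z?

H_0 = Z^2,  H_1 = Z ⊕ Z/2Z,  H_2 = 0.

Fix the vertex order a < b < c < d < e < f < g < h < i < j < k < l and write every simplex with vertices in increasing order. Then dim K = 2 and the simplices of K are:

  0-simplices (12): a, b, c, d, e, f, g, h, i, j, k, l
  1-simplices (23): ac, af, ai, aj, ak, be, bh, cf, ci, cj, ck, cl, de, dg, fi, fj, fk, fl, gh, ik, il, jk, jl
  2-simplices (12): acf, acj, afi, aik, ajk, cfk, cik, cil, cjl, fil, fjk, fjl

giving chain groups C_0 ≅ Z^12, C_1 ≅ Z^23, C_2 ≅ Z^12.

∂_1: C_1 → C_0 sends each edge [p,q] (with p < q) to q − p. For instance
  ∂cf = f − c.
As a 12×23 matrix over Z this has rank 10, with invariant factors (1,1,1,1,1,1,1,1,1,1).

Boundary ∂_2: C_2 → C_1 sends each 2-simplex [p,q,r] to [q,r] − [p,r] + [p,q]. For instance
  ∂aik = ik − ak + ai,
  ∂acf = cf − af + ac.
As a 23×12 matrix over Z this has rank 12, with invariant factors (1,1,1,1,1,1,1,1,1,1,1,2).

From H_k ≅ ker(∂_k) / im(∂_{k+1}) we obtain:

  H_0: rank C_0 − rank ∂_1 = 12 − 10 = 2, and the invariant factors of ∂_1 are all 1, so H_0 = Z^2.
  H_1: rank ker ∂_1 − rank ∂_2 = (23 − 10) − 12 = 1, and ∂_2 has invariant factor 2 > 1, so H_1 = Z ⊕ Z/2Z.
  H_2: rank ker ∂_2 − rank ∂_3 = (12 − 12) − 0 = 0, and there is no ∂_3, so H_2 = 0.

(K is a triangulation of the disjoint union of the circle S^1 and the real projective plane RP^2.)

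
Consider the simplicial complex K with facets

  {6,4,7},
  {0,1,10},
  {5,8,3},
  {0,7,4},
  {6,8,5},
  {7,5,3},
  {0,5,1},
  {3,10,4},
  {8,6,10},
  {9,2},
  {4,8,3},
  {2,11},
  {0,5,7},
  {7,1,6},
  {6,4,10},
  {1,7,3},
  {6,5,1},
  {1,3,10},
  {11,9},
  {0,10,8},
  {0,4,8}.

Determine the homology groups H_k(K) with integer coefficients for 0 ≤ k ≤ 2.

Take the total order 0 < 1 < 2 < 3 < 4 < 5 < 6 < 7 < 8 < 9 < 10 < 11 on the vertex set. Then K (dimension 2) consists of the simplices:

  0-simplices (12): [0], [1], [2], [3], [4], [5], [6], [7], [8], [9], [10], [11]
  1-simplices (30): (30 of them)
  2-simplices (18): (18 of them)

giving chain groups C_0 ≅ Z^12, C_1 ≅ Z^30, C_2 ≅ Z^18.

The boundary map ∂_1: C_1 → C_0 maps an edge to its endpoints' difference, ∂[p,q] = q − p. For instance
  ∂[0,1] = [1] − [0].
The 12×30 boundary matrix has rank 10 and Smith normal form diag(1,1,1,1,1,1,1,1,1,1).

Boundary ∂_2: C_2 → C_1 maps a triangle to the signed sum of its edges. For instance
  ∂[4,6,10] = [6,10] − [4,10] + [4,6],
  ∂[0,4,8] = [4,8] − [0,8] + [0,4].
As a 30×18 matrix over Z this has rank 18, with invariant factors (1,1,1,1,1,1,1,1,1,1,1,1,1,1,1,1,1,2).

Reading off H_k = ker ∂_k / im ∂_{k+1}:

  H_0: rank C_0 − rank ∂_1 = 12 − 10 = 2, and the invariant factors of ∂_1 are all 1, so H_0 = Z^2.
  H_1: rank ker ∂_1 − rank ∂_2 = (30 − 10) − 18 = 2, and ∂_2 has invariant factor 2 > 1, so H_1 = Z^2 ⊕ Z/2Z.
  H_2: rank ker ∂_2 − rank ∂_3 = (18 − 18) − 0 = 0, and there is no ∂_3, so H_2 = 0.

H_0 ≅ Z^2,  H_1 ≅ Z^2 ⊕ Z/2Z,  H_2 = 0.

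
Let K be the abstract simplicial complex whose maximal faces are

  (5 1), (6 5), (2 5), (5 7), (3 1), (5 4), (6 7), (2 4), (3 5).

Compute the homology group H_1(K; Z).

K has 7 vertices, 9 edges.
rank ∂_1 = 6, rank ∂_2 = 0 ⇒ b_1 = 9 − 6 − 0 = 3. So H_1 = Z^3.

H_1 = Z^3.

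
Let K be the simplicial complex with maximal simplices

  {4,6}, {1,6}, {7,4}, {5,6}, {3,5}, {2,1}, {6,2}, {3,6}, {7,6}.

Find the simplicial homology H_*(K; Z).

H_0 = Z,  H_1 = Z^3.

Fix the vertex order 1 < 2 < 3 < 4 < 5 < 6 < 7 and write every simplex with vertices in increasing order. Then dim K = 1 and the simplices of K are:

  0-simplices (7): [1], [2], [3], [4], [5], [6], [7]
  1-simplices (9): [1,2], [1,6], [2,6], [3,5], [3,6], [4,6], [4,7], [5,6], [6,7]

Hence C_0 ≅ Z^7, C_1 ≅ Z^9.

Boundary ∂_1: C_1 → C_0 sends each edge [p,q] (with p < q) to q − p.
This gives a 7×9 integer matrix of rank 6; reducing to Smith normal form yields diagonal entries (1,1,1,1,1,1).

Reading off H_k = ker ∂_k / im ∂_{k+1}:

  H_0: rank C_0 − rank ∂_1 = 7 − 6 = 1, and the invariant factors of ∂_1 are all 1, so H_0 = Z.
  H_1: rank ker ∂_1 − rank ∂_2 = (9 − 6) − 0 = 3, and there is no ∂_2, so H_1 = Z^3.

As a check, the Euler characteristic is 7 − 9 = -2, which agrees with 1 − 3 = -2.
(K is a triangulation of a wedge of 3 circles.)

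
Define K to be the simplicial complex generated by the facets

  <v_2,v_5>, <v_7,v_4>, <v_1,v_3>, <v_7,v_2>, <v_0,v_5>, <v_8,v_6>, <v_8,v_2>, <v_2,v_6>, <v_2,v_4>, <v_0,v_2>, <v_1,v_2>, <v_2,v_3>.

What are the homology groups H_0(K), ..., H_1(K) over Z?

H_0 ≅ Z,  H_1 ≅ Z^4.

We work with the vertex ordering v_0 < v_1 < v_2 < v_3 < v_4 < v_5 < v_6 < v_7 < v_8. The simplices of K, each written with vertices in increasing order, are:

  0-simplices (9): [v_0], [v_1], [v_2], [v_3], [v_4], [v_5], [v_6], [v_7], [v_8]
  1-simplices (12): [v_0,v_2], [v_0,v_5], [v_1,v_2], [v_1,v_3], [v_2,v_3], [v_2,v_4], [v_2,v_5], [v_2,v_6], [v_2,v_7], [v_2,v_8], [v_4,v_7], [v_6,v_8]

Hence C_0 ≅ Z^9, C_1 ≅ Z^12.

Boundary ∂_1: C_1 → C_0 is given by ∂[p,q] = [q] − [p].
The resulting 9×12 matrix has rank 8, and its Smith normal form has invariant factors (1,1,1,1,1,1,1,1).

Now H_k = ker ∂_k / im ∂_{k+1}, so:

  H_0: rank C_0 − rank ∂_1 = 9 − 8 = 1, and the invariant factors of ∂_1 are all 1, so H_0 = Z.
  H_1: rank ker ∂_1 − rank ∂_2 = (12 − 8) − 0 = 4, and there is no ∂_2, so H_1 = Z^4.

As a check, the Euler characteristic is 9 − 12 = -3, which agrees with 1 − 4 = -3.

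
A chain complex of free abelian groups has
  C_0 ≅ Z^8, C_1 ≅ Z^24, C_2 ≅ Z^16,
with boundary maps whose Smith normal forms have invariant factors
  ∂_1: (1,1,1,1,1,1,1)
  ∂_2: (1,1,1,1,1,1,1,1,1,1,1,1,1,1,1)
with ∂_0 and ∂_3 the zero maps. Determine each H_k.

H_0: b_0 = 8 − 0 − 7 = 1; torsion from ∂_1 factors > 1: none. So H_0 = Z.
H_1: b_1 = 24 − 7 − 15 = 2; torsion from ∂_2 factors > 1: none. So H_1 = Z^2.
H_2: b_2 = 16 − 15 − 0 = 1; torsion from ∂_3 factors > 1: none. So H_2 = Z.

H_0 = Z,  H_1 = Z^2,  H_2 = Z.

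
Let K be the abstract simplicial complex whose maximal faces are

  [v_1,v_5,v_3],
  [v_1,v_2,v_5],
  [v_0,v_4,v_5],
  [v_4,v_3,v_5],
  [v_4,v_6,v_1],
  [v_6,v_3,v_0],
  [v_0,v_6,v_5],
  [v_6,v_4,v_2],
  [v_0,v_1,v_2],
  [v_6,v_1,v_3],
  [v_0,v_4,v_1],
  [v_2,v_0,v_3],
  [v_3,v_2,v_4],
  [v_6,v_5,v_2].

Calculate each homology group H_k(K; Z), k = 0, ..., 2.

Take the total order v_0 < v_1 < v_2 < v_3 < v_4 < v_5 < v_6 on the vertex set. Then K (dimension 2) consists of the simplices:

  0-simplices (7): [v_0], [v_1], [v_2], [v_3], [v_4], [v_5], [v_6]
  1-simplices (21): (21 of them)
  2-simplices (14): (14 of them)

Hence C_0 ≅ Z^7, C_1 ≅ Z^21, C_2 ≅ Z^14.

∂_1: C_1 → C_0 sends each edge [p,q] (with p < q) to q − p. For instance
  ∂[v_1,v_5] = [v_5] − [v_1].
This gives a 7×21 integer matrix of rank 6; reducing to Smith normal form yields diagonal entries (1,1,1,1,1,1).

∂_2: C_2 → C_1 maps a triangle to the signed sum of its edges. For instance
  ∂[v_3,v_4,v_5] = [v_4,v_5] − [v_3,v_5] + [v_3,v_4],
  ∂[v_0,v_2,v_3] = [v_2,v_3] − [v_0,v_3] + [v_0,v_2].
This gives a 21×14 integer matrix of rank 13; reducing to Smith normal form yields diagonal entries (1,1,1,1,1,1,1,1,1,1,1,1,1).

Computing H_k = (kernel of ∂_k) / (image of ∂_{k+1}):

  H_0: rank C_0 − rank ∂_1 = 7 − 6 = 1, and the invariant factors of ∂_1 are all 1, so H_0 = Z.
  H_1: rank ker ∂_1 − rank ∂_2 = (21 − 6) − 13 = 2, and the invariant factors of ∂_2 are all 1, so H_1 = Z^2.
  H_2: rank ker ∂_2 − rank ∂_3 = (14 − 13) − 0 = 1, and there is no ∂_3, so H_2 = Z.

H_0 = Z,  H_1 = Z^2,  H_2 = Z.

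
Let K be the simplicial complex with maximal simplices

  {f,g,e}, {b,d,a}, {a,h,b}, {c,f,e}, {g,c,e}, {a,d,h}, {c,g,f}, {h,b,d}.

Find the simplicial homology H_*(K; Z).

H_0 = Z^2,  H_1 = 0,  H_2 = Z^2.

We work with the vertex ordering a < b < c < d < e < f < g < h. The simplices of K, each written with vertices in increasing order, are:

  0-simplices (8): a, b, c, d, e, f, g, h
  1-simplices (12): ab, ad, ah, bd, bh, ce, cf, cg, dh, ef, eg, fg
  2-simplices (8): abd, abh, adh, bdh, cef, ceg, cfg, efg

giving chain groups C_0 ≅ Z^8, C_1 ≅ Z^12, C_2 ≅ Z^8.

The boundary map ∂_1: C_1 → C_0 is given by ∂[p,q] = [q] − [p]. For instance
  ∂ah = h − a.
As a 8×12 matrix over Z this has rank 6, with invariant factors (1,1,1,1,1,1).

Boundary ∂_2: C_2 → C_1 acts by ∂[p,q,r] = [q,r] − [p,r] + [p,q]. For instance
  ∂bdh = dh − bh + bd,
  ∂adh = dh − ah + ad.
As a 12×8 matrix over Z this has rank 6, with invariant factors (1,1,1,1,1,1).

Reading off H_k = ker ∂_k / im ∂_{k+1}:

  H_0: rank C_0 − rank ∂_1 = 8 − 6 = 2, and the invariant factors of ∂_1 are all 1, so H_0 ≅ Z^2.
  H_1: rank ker ∂_1 − rank ∂_2 = (12 − 6) − 6 = 0, and the invariant factors of ∂_2 are all 1, so H_1 ≅ 0.
  H_2: rank ker ∂_2 − rank ∂_3 = (8 − 6) − 0 = 2, and there is no ∂_3, so H_2 ≅ Z^2.

(K is a triangulation of the disjoint union of the 2-sphere S^2 and the 2-sphere S^2.)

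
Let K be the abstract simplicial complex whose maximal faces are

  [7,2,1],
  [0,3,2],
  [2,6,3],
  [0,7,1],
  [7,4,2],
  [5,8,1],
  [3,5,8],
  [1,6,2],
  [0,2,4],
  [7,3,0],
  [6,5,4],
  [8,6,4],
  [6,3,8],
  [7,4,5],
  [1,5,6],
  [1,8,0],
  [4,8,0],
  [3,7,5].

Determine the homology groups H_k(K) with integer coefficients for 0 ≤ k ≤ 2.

H_0 ≅ Z,  H_1 ≅ Z ⊕ Z_2,  H_2 = 0.

Take the total order 0 < 1 < 2 < 3 < 4 < 5 < 6 < 7 < 8 on the vertex set. Then K (dimension 2) consists of the simplices:

  0-simplices (9): [0], [1], [2], [3], [4], [5], [6], [7], [8]
  1-simplices (27): (27 of them)
  2-simplices (18): [0,1,7], [0,1,8], [0,2,3], [0,2,4], [0,3,7], [0,4,8], [1,2,6], [1,2,7], [1,5,6], [1,5,8], [2,3,6], [2,4,7], [3,5,7], [3,5,8], [3,6,8], [4,5,6], [4,5,7], [4,6,8]

so the chain groups are C_0 ≅ Z^9, C_1 ≅ Z^27, C_2 ≅ Z^18.

The boundary map ∂_1: C_1 → C_0 maps an edge to its endpoints' difference, ∂[p,q] = q − p. For instance
  ∂[4,5] = [5] − [4].
As a 9×27 matrix over Z this has rank 8, with invariant factors (1,1,1,1,1,1,1,1).

Boundary ∂_2: C_2 → C_1 maps a triangle to the signed sum of its edges. For instance
  ∂[0,2,4] = [2,4] − [0,4] + [0,2],
  ∂[1,5,8] = [5,8] − [1,8] + [1,5].
The 27×18 boundary matrix has rank 18 and Smith normal form diag(1,1,1,1,1,1,1,1,1,1,1,1,1,1,1,1,1,2).

From H_k ≅ ker(∂_k) / im(∂_{k+1}) we obtain:

  H_0: rank C_0 − rank ∂_1 = 9 − 8 = 1, and the invariant factors of ∂_1 are all 1, so H_0 ≅ Z.
  H_1: rank ker ∂_1 − rank ∂_2 = (27 − 8) − 18 = 1, and ∂_2 has invariant factor 2 > 1, so H_1 ≅ Z ⊕ Z_2.
  H_2: rank ker ∂_2 − rank ∂_3 = (18 − 18) − 0 = 0, and there is no ∂_3, so H_2 ≅ 0.

As a check, the Euler characteristic is 9 − 27 + 18 = 0, which agrees with 1 − 1 + 0 = 0.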